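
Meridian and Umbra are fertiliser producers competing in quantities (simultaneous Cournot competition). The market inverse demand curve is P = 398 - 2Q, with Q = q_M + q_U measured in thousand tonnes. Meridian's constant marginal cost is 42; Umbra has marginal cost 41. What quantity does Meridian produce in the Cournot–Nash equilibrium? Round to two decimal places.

59.17

Meridian's profit: π_M = (398 - 2Q)q_M - (42q_M). Setting ∂π_M/∂q_M = 0: 356 - 4q_M - 2(q_U) = 0.
Umbra's first-order condition: 357 - 4q_U - 2(q_M) = 0.
Rearranging gives the reaction functions q_M = (356 - 2q_U)/4 and q_U = (357 - 2q_M)/4.
Substituting one into the other gives q_M = 355/6 and q_U = 179/3.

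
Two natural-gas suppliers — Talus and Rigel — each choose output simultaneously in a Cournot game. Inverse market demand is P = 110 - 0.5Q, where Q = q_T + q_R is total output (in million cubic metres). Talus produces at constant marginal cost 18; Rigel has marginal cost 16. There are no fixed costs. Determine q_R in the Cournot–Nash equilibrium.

Talus's profit: π_T = (110 - 0.5Q)q_T - (18q_T). Setting ∂π_T/∂q_T = 0: 92 - q_T - (1/2)(q_R) = 0.
Rigel's first-order condition: 94 - q_R - (1/2)(q_T) = 0.
Best responses: q_T = (92 - (1/2)q_R), q_R = (94 - (1/2)q_T).
Solving the pair: q_T = 60, q_R = 64.

64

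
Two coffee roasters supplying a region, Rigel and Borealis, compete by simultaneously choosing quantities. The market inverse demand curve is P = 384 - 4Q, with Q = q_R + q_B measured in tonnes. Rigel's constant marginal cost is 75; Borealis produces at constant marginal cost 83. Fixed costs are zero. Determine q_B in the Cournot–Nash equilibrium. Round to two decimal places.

24.42

Rigel's profit: π_R = (384 - 4Q)q_R - (75q_R). Setting ∂π_R/∂q_R = 0: 309 - 8q_R - 4(q_B) = 0.
Borealis's profit: π_B = (384 - 4Q)q_B - (83q_B). Setting ∂π_B/∂q_B = 0: 301 - 8q_B - 4(q_R) = 0.
So q_R = (309 - 4q_B)/8 and q_B = (301 - 4q_R)/8.
Solving the pair: q_R = 317/12, q_B = 293/12.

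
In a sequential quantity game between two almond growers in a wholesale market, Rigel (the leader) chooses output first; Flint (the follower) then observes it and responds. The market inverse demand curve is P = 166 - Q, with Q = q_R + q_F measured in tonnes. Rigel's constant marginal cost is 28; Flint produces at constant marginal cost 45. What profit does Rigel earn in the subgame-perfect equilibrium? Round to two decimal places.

3003.13

The follower Flint best-responds to any q_R: π_F = (166 - Q)q_F - 45q_F.
Setting the follower's marginal profit to zero, 121 - q_R - 2q_F = 0, i.e. q_F = (121 - q_R)/2.
Rigel substitutes q_F(q_R) into its own profit: π_R = q_R(166 - q_R - (121 - q_R)/2) - 28q_R = (211/2 - (1/2)q_R)q_R - 28q_R.
Maximising: ∂π_R/∂q_R = 155/2 - q_R = 0, giving q_R = 155/2.
Then q_F = (121 - 155/2)/2 = 87/4.
Price P = 166 - 397/4 = 267/4.
Rigel's profit: (267/4 - 28)·(155/2) = 3003.1250.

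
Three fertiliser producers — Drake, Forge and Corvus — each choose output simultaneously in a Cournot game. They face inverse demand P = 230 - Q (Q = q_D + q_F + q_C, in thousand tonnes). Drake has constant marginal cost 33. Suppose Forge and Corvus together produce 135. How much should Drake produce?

31

With rivals' combined output fixed at 135, Drake's profit is π_D = (230 - 135 - q_D)q_D - (33q_D) = (95 - q_D)q_D - (33q_D).
∂π_D/∂q_D = 62 - 2q_D = 0, so q_D = 31.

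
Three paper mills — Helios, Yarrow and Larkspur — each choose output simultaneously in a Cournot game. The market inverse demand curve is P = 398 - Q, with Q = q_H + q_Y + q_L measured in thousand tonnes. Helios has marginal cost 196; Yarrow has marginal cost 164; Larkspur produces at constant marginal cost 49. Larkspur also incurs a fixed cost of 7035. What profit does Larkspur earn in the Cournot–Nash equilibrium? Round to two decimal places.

16297.56

Helios's profit: π_H = (398 - Q)q_H - (196q_H). Setting ∂π_H/∂q_H = 0: 202 - 2q_H - (q_Y + q_L) = 0.
Yarrow's profit: π_Y = (398 - Q)q_Y - (164q_Y). Setting ∂π_Y/∂q_Y = 0: 234 - 2q_Y - (q_H + q_L) = 0.
Larkspur's profit: π_L = (398 - Q)q_L - (49q_L). Setting ∂π_L/∂q_L = 0: 349 - 2q_L - (q_H + q_Y) = 0.
Adding the 3 first-order conditions: 785 − 4Q = 0, so Q = 785/4.
Back-substituting: q_H = (202 − 785/4) = 23/4, q_Y = (234 − 785/4) = 151/4, q_L = (349 − 785/4) = 611/4.
Price P = 398 - 785/4 = 807/4.
Larkspur's profit: (807/4 - 49)·(611/4) - 7035 = 16297.5625.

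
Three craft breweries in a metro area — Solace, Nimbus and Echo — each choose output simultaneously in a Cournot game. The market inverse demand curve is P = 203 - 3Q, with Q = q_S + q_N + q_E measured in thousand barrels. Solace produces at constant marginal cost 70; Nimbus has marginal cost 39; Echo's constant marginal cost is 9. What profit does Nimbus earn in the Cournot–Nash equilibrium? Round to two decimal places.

567.19

Solace's profit: π_S = (203 - 3Q)q_S - (70q_S). Setting ∂π_S/∂q_S = 0: 133 - 6q_S - 3(q_N + q_E) = 0.
Nimbus's profit: π_N = (203 - 3Q)q_N - (39q_N). Setting ∂π_N/∂q_N = 0: 164 - 6q_N - 3(q_S + q_E) = 0.
Echo's profit: π_E = (203 - 3Q)q_E - (9q_E). Setting ∂π_E/∂q_E = 0: 194 - 6q_E - 3(q_S + q_N) = 0.
Adding the 3 first-order conditions: 491 − 12Q = 0, so Q = 491/12.
Back-substituting: q_S = (133 − 491/4)/3 = 41/12, q_N = (164 − 491/4)/3 = 55/4, q_E = (194 − 491/4)/3 = 95/4.
Price P = 203 - 3·(491/12) = 321/4.
Nimbus's profit: (321/4 - 39)·(55/4) = 567.1875.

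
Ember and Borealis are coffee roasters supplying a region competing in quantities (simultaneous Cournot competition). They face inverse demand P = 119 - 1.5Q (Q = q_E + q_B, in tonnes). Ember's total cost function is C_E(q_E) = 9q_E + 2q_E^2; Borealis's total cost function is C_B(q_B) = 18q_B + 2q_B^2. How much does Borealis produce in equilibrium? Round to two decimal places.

11.59

Ember's profit: π_E = (119 - 1.5Q)q_E - (9q_E + 2q_E²). Setting ∂π_E/∂q_E = 0: 110 - 7q_E - (3/2)(q_B) = 0.
Borealis's profit: π_B = (119 - 1.5Q)q_B - (18q_B + 2q_B²). Setting ∂π_B/∂q_B = 0: 101 - 7q_B - (3/2)(q_E) = 0.
Best responses: q_E = (110 - (3/2)q_B)/7, q_B = (101 - (3/2)q_E)/7.
Substituting one into the other gives q_E = 13.2299 and q_B = 11.5936.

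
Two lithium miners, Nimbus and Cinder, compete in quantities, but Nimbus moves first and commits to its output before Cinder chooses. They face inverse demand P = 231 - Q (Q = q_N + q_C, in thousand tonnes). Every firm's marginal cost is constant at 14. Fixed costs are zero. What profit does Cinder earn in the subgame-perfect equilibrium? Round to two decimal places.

2943.06

The follower Cinder best-responds to any q_N: π_C = (231 - Q)q_C - 14q_C.
Follower FOC: 217 - q_N - 2q_C = 0, so q_C(q_N) = (217 - q_N)/2.
Nimbus substitutes q_C(q_N) into its own profit: π_N = q_N(231 - q_N - (217 - q_N)/2) - 14q_N = (245/2 - (1/2)q_N)q_N - 14q_N.
Leader FOC: 217/2 - q_N = 0, so q_N = 217/2.
Then q_C = (217 - 217/2)/2 = 217/4.
Price P = 231 - 651/4 = 273/4.
Cinder's profit: (273/4 - 14)·(217/4) = 2943.0625.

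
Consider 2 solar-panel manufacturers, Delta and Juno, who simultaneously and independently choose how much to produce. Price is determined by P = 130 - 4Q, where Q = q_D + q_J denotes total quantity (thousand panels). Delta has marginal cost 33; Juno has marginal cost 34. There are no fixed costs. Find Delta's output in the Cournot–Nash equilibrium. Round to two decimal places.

Delta's profit: π_D = (130 - 4Q)q_D - (33q_D). Setting ∂π_D/∂q_D = 0: 97 - 8q_D - 4(q_J) = 0.
Juno's profit: π_J = (130 - 4Q)q_J - (34q_J). Setting ∂π_J/∂q_J = 0: 96 - 8q_J - 4(q_D) = 0.
Rearranging gives the reaction functions q_D = (97 - 4q_J)/8 and q_J = (96 - 4q_D)/8.
Substituting one into the other gives q_D = 49/6 and q_J = 95/12.

8.17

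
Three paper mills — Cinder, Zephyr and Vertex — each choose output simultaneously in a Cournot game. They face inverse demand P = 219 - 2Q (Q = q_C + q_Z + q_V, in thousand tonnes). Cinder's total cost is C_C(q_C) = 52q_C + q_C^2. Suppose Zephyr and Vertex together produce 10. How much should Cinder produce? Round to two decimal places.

With rivals' combined output fixed at 10, Cinder's profit is π_C = (219 - 2·10 - 2q_C)q_C - (52q_C + q_C²) = (199 - 2q_C)q_C - (52q_C + q_C²).
∂π_C/∂q_C = 147 - 6q_C = 0, so q_C = 49/2.

24.50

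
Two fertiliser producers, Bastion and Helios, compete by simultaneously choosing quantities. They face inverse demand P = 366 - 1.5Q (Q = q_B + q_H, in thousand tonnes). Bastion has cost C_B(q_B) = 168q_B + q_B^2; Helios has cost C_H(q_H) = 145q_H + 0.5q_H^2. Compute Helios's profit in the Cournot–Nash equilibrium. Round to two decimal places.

Bastion's profit: π_B = (366 - 1.5Q)q_B - (168q_B + q_B²). Setting ∂π_B/∂q_B = 0: 198 - 5q_B - (3/2)(q_H) = 0.
Helios's first-order condition: 221 - 4q_H - (3/2)(q_B) = 0.
Best responses: q_B = (198 - (3/2)q_H)/5, q_H = (221 - (3/2)q_B)/4.
Substituting one into the other gives q_B = 1842/71 and q_H = 45.5211.
Price P = 366 - (3/2)·71.4648 = 258.8028.
Helios's profit: 258.8028·45.5211 - 145·45.5211 - (1/2)·45.5211² = 4144.3460.

4144.35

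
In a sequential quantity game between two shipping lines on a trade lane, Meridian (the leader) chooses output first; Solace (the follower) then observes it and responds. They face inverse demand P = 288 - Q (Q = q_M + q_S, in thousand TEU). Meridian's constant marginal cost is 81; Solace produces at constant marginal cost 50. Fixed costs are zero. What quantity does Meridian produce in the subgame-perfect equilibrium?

The follower Solace best-responds to any q_M: π_S = (288 - Q)q_S - 50q_S.
Setting the follower's marginal profit to zero, 238 - q_M - 2q_S = 0, i.e. q_S = (238 - q_M)/2.
Meridian substitutes q_S(q_M) into its own profit: π_M = q_M(288 - q_M - (238 - q_M)/2) - 81q_M = (169 - (1/2)q_M)q_M - 81q_M.
Maximising: ∂π_M/∂q_M = 88 - q_M = 0, giving q_M = 88.
Then q_S = (238 - 88)/2 = 75.

88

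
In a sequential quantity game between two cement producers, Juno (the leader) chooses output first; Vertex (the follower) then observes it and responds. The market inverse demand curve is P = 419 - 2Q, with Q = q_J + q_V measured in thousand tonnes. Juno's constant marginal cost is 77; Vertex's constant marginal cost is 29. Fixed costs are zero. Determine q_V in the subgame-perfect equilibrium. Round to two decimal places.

Solve by backward induction. Given q_J, the follower Vertex maximises π_V = (419 - 2q_J - 2q_V)q_V - 29q_V.
Setting the follower's marginal profit to zero, 390 - 2q_J - 4q_V = 0, i.e. q_V = (390 - 2q_J)/4.
The leader anticipates this reaction. Substituting into P = 419 - 2Q gives P = 224 - q_J, so π_J = (224 - q_J)q_J - 77q_J.
Maximising: ∂π_J/∂q_J = 147 - 2q_J = 0, giving q_J = 147/2.
Then q_V = (390 - 2·(147/2))/4 = 243/4.

60.75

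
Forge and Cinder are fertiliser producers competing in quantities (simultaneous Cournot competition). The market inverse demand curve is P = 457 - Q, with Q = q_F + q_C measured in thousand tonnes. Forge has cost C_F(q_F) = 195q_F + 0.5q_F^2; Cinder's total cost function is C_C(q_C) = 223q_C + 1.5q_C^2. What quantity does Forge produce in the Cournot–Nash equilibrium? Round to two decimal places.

76.86

Forge's profit: π_F = (457 - Q)q_F - (195q_F + (1/2)q_F²). Setting ∂π_F/∂q_F = 0: 262 - 3q_F - (q_C) = 0.
Cinder's first-order condition: 234 - 5q_C - (q_F) = 0.
Best responses: q_F = (262 - q_C)/3, q_C = (234 - q_F)/5.
Solving the pair: q_F = 538/7, q_C = 220/7.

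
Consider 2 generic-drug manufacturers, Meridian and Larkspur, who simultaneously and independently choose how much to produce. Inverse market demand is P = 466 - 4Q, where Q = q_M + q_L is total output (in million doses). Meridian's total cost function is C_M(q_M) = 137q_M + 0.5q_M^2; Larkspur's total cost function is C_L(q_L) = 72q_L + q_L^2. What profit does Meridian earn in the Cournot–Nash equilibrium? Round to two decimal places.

Meridian's profit: π_M = (466 - 4Q)q_M - (137q_M + (1/2)q_M²). Setting ∂π_M/∂q_M = 0: 329 - 9q_M - 4(q_L) = 0.
Larkspur's first-order condition: 394 - 10q_L - 4(q_M) = 0.
So q_M = (329 - 4q_L)/9 and q_L = (394 - 4q_M)/10.
Substituting one into the other gives q_M = 857/37 and q_L = 1115/37.
Price P = 466 - 4·(1972/37) = 252.8108.
Meridian's profit: 252.8108·(857/37) - 137·(857/37) - (1/2)(857/37)² = 2414.1859.

2414.19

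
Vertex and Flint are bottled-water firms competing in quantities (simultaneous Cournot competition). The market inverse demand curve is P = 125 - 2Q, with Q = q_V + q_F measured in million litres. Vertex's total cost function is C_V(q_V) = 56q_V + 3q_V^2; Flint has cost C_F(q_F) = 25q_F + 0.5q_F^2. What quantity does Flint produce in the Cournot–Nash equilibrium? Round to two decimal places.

Vertex's profit: π_V = (125 - 2Q)q_V - (56q_V + 3q_V²). Setting ∂π_V/∂q_V = 0: 69 - 10q_V - 2(q_F) = 0.
Flint's first-order condition: 100 - 5q_F - 2(q_V) = 0.
So q_V = (69 - 2q_F)/10 and q_F = (100 - 2q_V)/5.
Solving the pair: q_V = 145/46, q_F = 431/23.

18.74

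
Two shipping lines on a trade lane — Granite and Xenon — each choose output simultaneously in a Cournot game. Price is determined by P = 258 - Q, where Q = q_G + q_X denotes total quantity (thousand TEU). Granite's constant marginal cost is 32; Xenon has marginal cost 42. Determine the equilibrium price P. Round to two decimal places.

110.67

Granite's profit: π_G = (258 - Q)q_G - (32q_G). Setting ∂π_G/∂q_G = 0: 226 - 2q_G - (q_X) = 0.
Xenon's profit: π_X = (258 - Q)q_X - (42q_X). Setting ∂π_X/∂q_X = 0: 216 - 2q_X - (q_G) = 0.
So q_G = (226 - q_X)/2 and q_X = (216 - q_G)/2.
Solving the pair: q_G = 236/3, q_X = 206/3.
Total output Q = 442/3, so price P = 258 - 442/3 = 332/3.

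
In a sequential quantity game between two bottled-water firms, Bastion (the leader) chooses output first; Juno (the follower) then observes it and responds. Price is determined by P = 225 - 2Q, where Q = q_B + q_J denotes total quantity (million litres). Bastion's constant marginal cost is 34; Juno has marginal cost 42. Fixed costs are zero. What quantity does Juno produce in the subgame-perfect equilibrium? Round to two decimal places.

20.88

Solve by backward induction. Given q_B, the follower Juno maximises π_J = (225 - 2q_B - 2q_J)q_J - 42q_J.
∂π_J/∂q_J = 183 - 2q_B - 4q_J = 0 gives the reaction function q_J = (183 - 2q_B)/4.
Bastion substitutes q_J(q_B) into its own profit: π_B = q_B(225 - 2q_B - (183 - 2q_B)/2) - 34q_B = (267/2 - q_B)q_B - 34q_B.
The leader's first-order condition 199/2 - 2q_B = 0 yields q_B = 199/4.
Then q_J = (183 - 2·(199/4))/4 = 167/8.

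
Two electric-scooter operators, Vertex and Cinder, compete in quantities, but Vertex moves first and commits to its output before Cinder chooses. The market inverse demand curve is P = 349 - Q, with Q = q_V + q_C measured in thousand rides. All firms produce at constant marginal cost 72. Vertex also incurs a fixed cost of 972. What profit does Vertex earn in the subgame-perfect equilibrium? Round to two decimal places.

The follower Cinder best-responds to any q_V: π_C = (349 - Q)q_C - 72q_C.
∂π_C/∂q_C = 277 - q_V - 2q_C = 0 gives the reaction function q_C = (277 - q_V)/2.
Vertex substitutes q_C(q_V) into its own profit: π_V = q_V(349 - q_V - (277 - q_V)/2) - 72q_V = (421/2 - (1/2)q_V)q_V - 72q_V.
The leader's first-order condition 277/2 - q_V = 0 yields q_V = 277/2.
Then q_C = (277 - 277/2)/2 = 277/4.
Price P = 349 - 831/4 = 565/4.
Vertex's profit: (565/4 - 72)·(277/2) - 972 = 8619.1250.

8619.13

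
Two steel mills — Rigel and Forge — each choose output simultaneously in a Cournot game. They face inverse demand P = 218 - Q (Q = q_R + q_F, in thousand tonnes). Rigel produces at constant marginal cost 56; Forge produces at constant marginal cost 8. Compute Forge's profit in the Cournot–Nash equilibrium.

Rigel's profit: π_R = (218 - Q)q_R - (56q_R). Setting ∂π_R/∂q_R = 0: 162 - 2q_R - (q_F) = 0.
Forge's first-order condition: 210 - 2q_F - (q_R) = 0.
So q_R = (162 - q_F)/2 and q_F = (210 - q_R)/2.
Solving the pair: q_R = 38, q_F = 86.
Price P = 218 - 124 = 94.
Forge's profit: (94 - 8)·86 = 7396.

7396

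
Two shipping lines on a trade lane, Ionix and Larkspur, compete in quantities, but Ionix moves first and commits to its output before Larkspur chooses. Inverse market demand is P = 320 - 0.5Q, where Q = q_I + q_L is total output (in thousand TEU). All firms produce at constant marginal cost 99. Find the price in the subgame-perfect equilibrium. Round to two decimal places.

Solve by backward induction. Given q_I, the follower Larkspur maximises π_L = (320 - (1/2)q_I - (1/2)q_L)q_L - 99q_L.
Follower FOC: 221 - (1/2)q_I - q_L = 0, so q_L(q_I) = (221 - (1/2)q_I).
The leader anticipates this reaction. Substituting into P = 320 - 0.5Q gives P = 419/2 - (1/4)q_I, so π_I = (419/2 - (1/4)q_I)q_I - 99q_I.
Maximising: ∂π_I/∂q_I = 221/2 - (1/2)q_I = 0, giving q_I = 221.
Then q_L = (221 - (1/2)·221) = 221/2.
Total output Q = 663/2, so price P = 320 - (1/2)·(663/2) = 617/4.

154.25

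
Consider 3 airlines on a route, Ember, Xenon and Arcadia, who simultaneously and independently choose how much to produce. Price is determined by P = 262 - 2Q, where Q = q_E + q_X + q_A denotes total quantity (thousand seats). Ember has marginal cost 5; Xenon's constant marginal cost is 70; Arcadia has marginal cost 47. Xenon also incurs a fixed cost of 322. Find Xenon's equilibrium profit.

Ember's profit: π_E = (262 - 2Q)q_E - (5q_E). Setting ∂π_E/∂q_E = 0: 257 - 4q_E - 2(q_X + q_A) = 0.
Xenon's first-order condition: 192 - 4q_X - 2(q_E + q_A) = 0.
Arcadia's first-order condition: 215 - 4q_A - 2(q_E + q_X) = 0.
Summing all 3 equations gives 664 − 8Q = 0, hence Q = 83.
Back-substituting: q_E = (257 − 166)/2 = 91/2, q_X = (192 − 166)/2 = 13, q_A = (215 − 166)/2 = 49/2.
Price P = 262 - 2·83 = 96.
Xenon's profit: (96 - 70)·13 - 322 = 16.

16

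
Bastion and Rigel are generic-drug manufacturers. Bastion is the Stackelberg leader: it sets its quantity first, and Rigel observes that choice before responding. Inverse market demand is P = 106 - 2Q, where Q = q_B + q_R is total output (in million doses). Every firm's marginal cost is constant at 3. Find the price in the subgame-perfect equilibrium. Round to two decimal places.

28.75

The follower Rigel best-responds to any q_B: π_R = (106 - 2Q)q_R - 3q_R.
Follower FOC: 103 - 2q_B - 4q_R = 0, so q_R(q_B) = (103 - 2q_B)/4.
Bastion substitutes q_R(q_B) into its own profit: π_B = q_B(106 - 2q_B - (103 - 2q_B)/2) - 3q_B = (109/2 - q_B)q_B - 3q_B.
Maximising: ∂π_B/∂q_B = 103/2 - 2q_B = 0, giving q_B = 103/4.
Then q_R = (103 - 2·(103/4))/4 = 103/8.
Total output Q = 309/8, so price P = 106 - 2·(309/8) = 115/4.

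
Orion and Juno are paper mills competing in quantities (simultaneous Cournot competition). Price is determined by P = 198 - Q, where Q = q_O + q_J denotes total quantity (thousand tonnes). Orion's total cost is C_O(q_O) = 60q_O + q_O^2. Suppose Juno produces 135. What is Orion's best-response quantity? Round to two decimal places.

0.75

With the rival's output fixed at 135, Orion's profit is π_O = (198 - 135 - q_O)q_O - (60q_O + q_O²) = (63 - q_O)q_O - (60q_O + q_O²).
∂π_O/∂q_O = 3 - 4q_O = 0, so q_O = 3/4.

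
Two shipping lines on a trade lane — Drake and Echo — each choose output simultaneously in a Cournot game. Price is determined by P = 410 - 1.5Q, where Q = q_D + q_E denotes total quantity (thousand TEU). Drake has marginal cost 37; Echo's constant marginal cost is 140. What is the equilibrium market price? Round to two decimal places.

Drake's profit: π_D = (410 - 1.5Q)q_D - (37q_D). Setting ∂π_D/∂q_D = 0: 373 - 3q_D - (3/2)(q_E) = 0.
Echo's first-order condition: 270 - 3q_E - (3/2)(q_D) = 0.
Rearranging gives the reaction functions q_D = (373 - (3/2)q_E)/3 and q_E = (270 - (3/2)q_D)/3.
Substituting one into the other gives q_D = 952/9 and q_E = 334/9.
Total output Q = 1286/9, so price P = 410 - (3/2)·(1286/9) = 587/3.

195.67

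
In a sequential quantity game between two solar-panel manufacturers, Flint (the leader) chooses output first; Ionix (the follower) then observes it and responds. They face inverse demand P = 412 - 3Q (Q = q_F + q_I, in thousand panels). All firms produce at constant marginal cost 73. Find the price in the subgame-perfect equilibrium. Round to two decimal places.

Solve by backward induction. Given q_F, the follower Ionix maximises π_I = (412 - 3q_F - 3q_I)q_I - 73q_I.
Follower FOC: 339 - 3q_F - 6q_I = 0, so q_I(q_F) = (339 - 3q_F)/6.
Flint substitutes q_I(q_F) into its own profit: π_F = q_F(412 - 3q_F - (339 - 3q_F)/2) - 73q_F = (485/2 - (3/2)q_F)q_F - 73q_F.
Leader FOC: 339/2 - 3q_F = 0, so q_F = 113/2.
Then q_I = (339 - 3·(113/2))/6 = 113/4.
Total output Q = 339/4, so price P = 412 - 3·(339/4) = 631/4.

157.75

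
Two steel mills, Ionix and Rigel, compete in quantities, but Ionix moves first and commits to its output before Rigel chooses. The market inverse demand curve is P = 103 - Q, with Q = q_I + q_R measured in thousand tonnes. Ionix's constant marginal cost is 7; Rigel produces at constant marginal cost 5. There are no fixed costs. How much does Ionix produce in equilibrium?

47

The follower Rigel best-responds to any q_I: π_R = (103 - Q)q_R - 5q_R.
Follower FOC: 98 - q_I - 2q_R = 0, so q_R(q_I) = (98 - q_I)/2.
Ionix substitutes q_R(q_I) into its own profit: π_I = q_I(103 - q_I - (98 - q_I)/2) - 7q_I = (54 - (1/2)q_I)q_I - 7q_I.
Maximising: ∂π_I/∂q_I = 47 - q_I = 0, giving q_I = 47.
Then q_R = (98 - 47)/2 = 51/2.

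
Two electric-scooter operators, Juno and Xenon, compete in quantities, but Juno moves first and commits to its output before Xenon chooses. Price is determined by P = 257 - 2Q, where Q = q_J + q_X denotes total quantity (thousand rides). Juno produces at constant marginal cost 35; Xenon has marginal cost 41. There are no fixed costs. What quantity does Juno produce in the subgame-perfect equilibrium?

Solve by backward induction. Given q_J, the follower Xenon maximises π_X = (257 - 2q_J - 2q_X)q_X - 41q_X.
∂π_X/∂q_X = 216 - 2q_J - 4q_X = 0 gives the reaction function q_X = (216 - 2q_J)/4.
Juno substitutes q_X(q_J) into its own profit: π_J = q_J(257 - 2q_J - (216 - 2q_J)/2) - 35q_J = (149 - q_J)q_J - 35q_J.
Leader FOC: 114 - 2q_J = 0, so q_J = 57.
Then q_X = (216 - 2·57)/4 = 51/2.

57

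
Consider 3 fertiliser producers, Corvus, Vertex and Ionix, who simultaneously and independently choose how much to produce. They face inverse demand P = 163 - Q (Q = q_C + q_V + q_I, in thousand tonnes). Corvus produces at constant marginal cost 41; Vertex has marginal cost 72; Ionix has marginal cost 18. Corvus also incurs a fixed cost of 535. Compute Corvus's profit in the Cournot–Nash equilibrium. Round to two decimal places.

521.25

Corvus's profit: π_C = (163 - Q)q_C - (41q_C). Setting ∂π_C/∂q_C = 0: 122 - 2q_C - (q_V + q_I) = 0.
Vertex's profit: π_V = (163 - Q)q_V - (72q_V). Setting ∂π_V/∂q_V = 0: 91 - 2q_V - (q_C + q_I) = 0.
Ionix's first-order condition: 145 - 2q_I - (q_C + q_V) = 0.
Adding the 3 conditions: 358 − 2Q − 2Q = 0, i.e. Q = 179/2.
Back-substituting: q_C = (122 − 179/2) = 65/2, q_V = (91 − 179/2) = 3/2, q_I = (145 − 179/2) = 111/2.
Price P = 163 - 179/2 = 147/2.
Corvus's profit: (147/2 - 41)·(65/2) - 535 = 521.2500.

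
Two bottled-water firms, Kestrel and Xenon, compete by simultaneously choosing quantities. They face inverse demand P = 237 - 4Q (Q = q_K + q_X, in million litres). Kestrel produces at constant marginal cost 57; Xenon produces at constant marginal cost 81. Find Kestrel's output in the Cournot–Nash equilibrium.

Kestrel's profit: π_K = (237 - 4Q)q_K - (57q_K). Setting ∂π_K/∂q_K = 0: 180 - 8q_K - 4(q_X) = 0.
Xenon's first-order condition: 156 - 8q_X - 4(q_K) = 0.
Rearranging gives the reaction functions q_K = (180 - 4q_X)/8 and q_X = (156 - 4q_K)/8.
Solving the pair: q_K = 17, q_X = 11.

17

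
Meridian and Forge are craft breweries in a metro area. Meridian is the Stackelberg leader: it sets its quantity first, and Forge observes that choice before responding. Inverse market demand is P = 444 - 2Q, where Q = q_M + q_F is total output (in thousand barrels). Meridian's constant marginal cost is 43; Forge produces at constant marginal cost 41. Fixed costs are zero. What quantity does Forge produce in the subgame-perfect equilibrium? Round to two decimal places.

50.88

The follower Forge best-responds to any q_M: π_F = (444 - 2Q)q_F - 41q_F.
∂π_F/∂q_F = 403 - 2q_M - 4q_F = 0 gives the reaction function q_F = (403 - 2q_M)/4.
The leader anticipates this reaction. Substituting into P = 444 - 2Q gives P = 485/2 - q_M, so π_M = (485/2 - q_M)q_M - 43q_M.
Leader FOC: 399/2 - 2q_M = 0, so q_M = 399/4.
Then q_F = (403 - 2·(399/4))/4 = 407/8.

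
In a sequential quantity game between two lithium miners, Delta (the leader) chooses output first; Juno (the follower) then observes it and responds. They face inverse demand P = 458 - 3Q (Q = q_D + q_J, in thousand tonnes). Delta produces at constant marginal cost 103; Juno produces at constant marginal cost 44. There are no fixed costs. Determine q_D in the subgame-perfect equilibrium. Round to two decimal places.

49.33

The follower Juno best-responds to any q_D: π_J = (458 - 3Q)q_J - 44q_J.
Setting the follower's marginal profit to zero, 414 - 3q_D - 6q_J = 0, i.e. q_J = (414 - 3q_D)/6.
Delta substitutes q_J(q_D) into its own profit: π_D = q_D(458 - 3q_D - (414 - 3q_D)/2) - 103q_D = (251 - (3/2)q_D)q_D - 103q_D.
The leader's first-order condition 148 - 3q_D = 0 yields q_D = 148/3.
Then q_J = (414 - 3·(148/3))/6 = 133/3.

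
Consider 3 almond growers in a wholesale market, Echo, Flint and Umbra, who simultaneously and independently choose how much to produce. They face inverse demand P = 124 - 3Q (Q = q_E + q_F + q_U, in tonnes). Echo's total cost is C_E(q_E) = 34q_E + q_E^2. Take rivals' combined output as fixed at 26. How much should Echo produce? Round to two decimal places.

With rivals' combined output fixed at 26, Echo's profit is π_E = (124 - 3·26 - 3q_E)q_E - (34q_E + q_E²) = (46 - 3q_E)q_E - (34q_E + q_E²).
∂π_E/∂q_E = 12 - 8q_E = 0, so q_E = 3/2.

1.50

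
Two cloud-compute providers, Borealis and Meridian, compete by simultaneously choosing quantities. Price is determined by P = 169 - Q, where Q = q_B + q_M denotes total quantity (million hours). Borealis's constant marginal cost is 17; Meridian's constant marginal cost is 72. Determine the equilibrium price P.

Borealis's profit: π_B = (169 - Q)q_B - (17q_B). Setting ∂π_B/∂q_B = 0: 152 - 2q_B - (q_M) = 0.
Meridian's first-order condition: 97 - 2q_M - (q_B) = 0.
Rearranging gives the reaction functions q_B = (152 - q_M)/2 and q_M = (97 - q_B)/2.
Substituting one into the other gives q_B = 69 and q_M = 14.
Total output Q = 83, so price P = 169 - 83 = 86.

86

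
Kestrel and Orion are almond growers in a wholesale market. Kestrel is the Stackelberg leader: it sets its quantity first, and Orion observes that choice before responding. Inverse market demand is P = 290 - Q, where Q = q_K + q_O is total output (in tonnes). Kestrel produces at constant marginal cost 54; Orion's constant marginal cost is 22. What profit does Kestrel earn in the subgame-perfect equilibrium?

5202

Solve by backward induction. Given q_K, the follower Orion maximises π_O = (290 - q_K - q_O)q_O - 22q_O.
∂π_O/∂q_O = 268 - q_K - 2q_O = 0 gives the reaction function q_O = (268 - q_K)/2.
Kestrel substitutes q_O(q_K) into its own profit: π_K = q_K(290 - q_K - (268 - q_K)/2) - 54q_K = (156 - (1/2)q_K)q_K - 54q_K.
Leader FOC: 102 - q_K = 0, so q_K = 102.
Then q_O = (268 - 102)/2 = 83.
Price P = 290 - 185 = 105.
Kestrel's profit: (105 - 54)·102 = 5202.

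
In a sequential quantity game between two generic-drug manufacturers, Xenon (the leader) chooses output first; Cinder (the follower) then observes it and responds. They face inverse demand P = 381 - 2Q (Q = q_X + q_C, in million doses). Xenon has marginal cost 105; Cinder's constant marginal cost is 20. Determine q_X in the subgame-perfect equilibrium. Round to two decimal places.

47.75

The follower Cinder best-responds to any q_X: π_C = (381 - 2Q)q_C - 20q_C.
∂π_C/∂q_C = 361 - 2q_X - 4q_C = 0 gives the reaction function q_C = (361 - 2q_X)/4.
The leader anticipates this reaction. Substituting into P = 381 - 2Q gives P = 401/2 - q_X, so π_X = (401/2 - q_X)q_X - 105q_X.
Leader FOC: 191/2 - 2q_X = 0, so q_X = 191/4.
Then q_C = (361 - 2·(191/4))/4 = 531/8.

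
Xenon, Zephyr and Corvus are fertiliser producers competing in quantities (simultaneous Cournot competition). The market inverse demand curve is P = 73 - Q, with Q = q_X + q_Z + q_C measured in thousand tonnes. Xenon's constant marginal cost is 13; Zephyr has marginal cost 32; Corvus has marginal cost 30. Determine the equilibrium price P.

37

Xenon's profit: π_X = (73 - Q)q_X - (13q_X). Setting ∂π_X/∂q_X = 0: 60 - 2q_X - (q_Z + q_C) = 0.
Zephyr's profit: π_Z = (73 - Q)q_Z - (32q_Z). Setting ∂π_Z/∂q_Z = 0: 41 - 2q_Z - (q_X + q_C) = 0.
Corvus's first-order condition: 43 - 2q_C - (q_X + q_Z) = 0.
Adding the 3 first-order conditions: 144 − 4Q = 0, so Q = 36.
Back-substituting: q_X = (60 − 36) = 24, q_Z = (41 − 36) = 5, q_C = (43 − 36) = 7.
Total output Q = 36, so price P = 73 - 36 = 37.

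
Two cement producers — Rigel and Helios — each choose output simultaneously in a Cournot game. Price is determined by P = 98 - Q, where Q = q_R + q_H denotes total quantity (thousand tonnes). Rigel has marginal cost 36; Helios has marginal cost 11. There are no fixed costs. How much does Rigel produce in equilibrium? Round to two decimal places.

Rigel's profit: π_R = (98 - Q)q_R - (36q_R). Setting ∂π_R/∂q_R = 0: 62 - 2q_R - (q_H) = 0.
Helios's profit: π_H = (98 - Q)q_H - (11q_H). Setting ∂π_H/∂q_H = 0: 87 - 2q_H - (q_R) = 0.
So q_R = (62 - q_H)/2 and q_H = (87 - q_R)/2.
Solving the pair: q_R = 37/3, q_H = 112/3.

12.33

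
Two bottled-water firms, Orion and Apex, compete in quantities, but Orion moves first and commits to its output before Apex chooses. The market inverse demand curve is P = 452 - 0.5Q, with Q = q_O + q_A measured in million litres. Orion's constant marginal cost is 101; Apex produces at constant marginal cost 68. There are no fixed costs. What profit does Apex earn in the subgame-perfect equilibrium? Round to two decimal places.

The follower Apex best-responds to any q_O: π_A = (452 - 0.5Q)q_A - 68q_A.
∂π_A/∂q_A = 384 - (1/2)q_O - q_A = 0 gives the reaction function q_A = (384 - (1/2)q_O).
Orion substitutes q_A(q_O) into its own profit: π_O = q_O(452 - (1/2)q_O - (384 - (1/2)q_O)/2) - 101q_O = (260 - (1/4)q_O)q_O - 101q_O.
The leader's first-order condition 159 - (1/2)q_O = 0 yields q_O = 318.
Then q_A = (384 - (1/2)·318) = 225.
Price P = 452 - (1/2)·543 = 361/2.
Apex's profit: (361/2 - 68)·225 = 25312.5000.

25312.50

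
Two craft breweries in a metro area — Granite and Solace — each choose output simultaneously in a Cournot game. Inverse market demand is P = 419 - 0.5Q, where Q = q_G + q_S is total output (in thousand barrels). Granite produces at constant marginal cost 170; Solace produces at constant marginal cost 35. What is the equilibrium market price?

208

Granite's profit: π_G = (419 - 0.5Q)q_G - (170q_G). Setting ∂π_G/∂q_G = 0: 249 - q_G - (1/2)(q_S) = 0.
Solace's first-order condition: 384 - q_S - (1/2)(q_G) = 0.
So q_G = (249 - (1/2)q_S) and q_S = (384 - (1/2)q_G).
Substituting one into the other gives q_G = 76 and q_S = 346.
Total output Q = 422, so price P = 419 - (1/2)·422 = 208.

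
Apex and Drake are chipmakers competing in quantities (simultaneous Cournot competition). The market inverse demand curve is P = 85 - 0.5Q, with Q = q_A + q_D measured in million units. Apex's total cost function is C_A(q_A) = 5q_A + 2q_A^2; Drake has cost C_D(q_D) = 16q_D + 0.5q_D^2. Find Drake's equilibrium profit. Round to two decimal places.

Apex's profit: π_A = (85 - 0.5Q)q_A - (5q_A + 2q_A²). Setting ∂π_A/∂q_A = 0: 80 - 5q_A - (1/2)(q_D) = 0.
Drake's profit: π_D = (85 - 0.5Q)q_D - (16q_D + (1/2)q_D²). Setting ∂π_D/∂q_D = 0: 69 - 2q_D - (1/2)(q_A) = 0.
So q_A = (80 - (1/2)q_D)/5 and q_D = (69 - (1/2)q_A)/2.
Solving the pair: q_A = 502/39, q_D = 1220/39.
Price P = 85 - (1/2)·(574/13) = 818/13.
Drake's profit: (818/13)·(1220/39) - 16·(1220/39) - (1/2)(1220/39)² = 978.5667.

978.57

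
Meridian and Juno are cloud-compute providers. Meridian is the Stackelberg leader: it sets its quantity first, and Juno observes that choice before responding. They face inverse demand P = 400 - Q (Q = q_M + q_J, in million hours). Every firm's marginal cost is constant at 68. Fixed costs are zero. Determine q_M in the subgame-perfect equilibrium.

Solve by backward induction. Given q_M, the follower Juno maximises π_J = (400 - q_M - q_J)q_J - 68q_J.
Follower FOC: 332 - q_M - 2q_J = 0, so q_J(q_M) = (332 - q_M)/2.
Meridian substitutes q_J(q_M) into its own profit: π_M = q_M(400 - q_M - (332 - q_M)/2) - 68q_M = (234 - (1/2)q_M)q_M - 68q_M.
The leader's first-order condition 166 - q_M = 0 yields q_M = 166.
Then q_J = (332 - 166)/2 = 83.

166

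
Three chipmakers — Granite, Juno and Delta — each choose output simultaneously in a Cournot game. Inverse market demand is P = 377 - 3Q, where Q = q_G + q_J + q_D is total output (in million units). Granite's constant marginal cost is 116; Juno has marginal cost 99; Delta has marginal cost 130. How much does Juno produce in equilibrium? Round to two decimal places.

Granite's profit: π_G = (377 - 3Q)q_G - (116q_G). Setting ∂π_G/∂q_G = 0: 261 - 6q_G - 3(q_J + q_D) = 0.
Juno's profit: π_J = (377 - 3Q)q_J - (99q_J). Setting ∂π_J/∂q_J = 0: 278 - 6q_J - 3(q_G + q_D) = 0.
Delta's first-order condition: 247 - 6q_D - 3(q_G + q_J) = 0.
Adding the 3 first-order conditions: 786 − 12Q = 0, so Q = 131/2.
Back-substituting: q_G = (261 − 393/2)/3 = 43/2, q_J = (278 − 393/2)/3 = 163/6, q_D = (247 − 393/2)/3 = 101/6.

27.17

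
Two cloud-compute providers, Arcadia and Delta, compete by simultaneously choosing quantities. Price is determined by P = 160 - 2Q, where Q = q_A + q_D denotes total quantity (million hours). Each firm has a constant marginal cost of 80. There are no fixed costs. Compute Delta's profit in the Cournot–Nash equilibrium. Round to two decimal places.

355.56

A representative firm's profit is π_i = q_i(160 - 2Q) - 80q_i.
Setting ∂π_i/∂q_i = 0 with rivals' quantities fixed: 80 - 4q_i - 2q_j = 0.
With identical firms every q_j equals q_i, so q_j = q_i and 80 = 6q_i, giving q_i = 40/3.
Price P = 160 - 2·(80/3) = 320/3.
Delta's profit: (320/3 - 80)·(40/3) = 355.5556.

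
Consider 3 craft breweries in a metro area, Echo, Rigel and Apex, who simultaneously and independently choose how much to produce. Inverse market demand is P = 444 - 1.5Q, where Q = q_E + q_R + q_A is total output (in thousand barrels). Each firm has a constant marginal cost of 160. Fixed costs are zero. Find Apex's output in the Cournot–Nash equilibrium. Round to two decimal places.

47.33

Each firm earns π_i = (444 - 1.5Q)q_i - 160q_i.
First-order condition (treating rivals' output as given): 284 - 3q_i - (3/2)·Σ_{j≠i} q_j = 0.
By symmetry each firm produces the same amount; substituting Σ_{j≠i} q_j = 2q_i yields q_i = 284/6 = 142/3.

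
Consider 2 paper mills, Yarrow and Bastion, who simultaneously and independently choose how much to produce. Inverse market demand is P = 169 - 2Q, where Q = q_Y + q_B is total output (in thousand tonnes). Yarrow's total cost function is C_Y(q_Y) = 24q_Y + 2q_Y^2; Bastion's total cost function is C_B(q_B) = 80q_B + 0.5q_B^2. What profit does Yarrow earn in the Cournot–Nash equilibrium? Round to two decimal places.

Yarrow's profit: π_Y = (169 - 2Q)q_Y - (24q_Y + 2q_Y²). Setting ∂π_Y/∂q_Y = 0: 145 - 8q_Y - 2(q_B) = 0.
Bastion's profit: π_B = (169 - 2Q)q_B - (80q_B + (1/2)q_B²). Setting ∂π_B/∂q_B = 0: 89 - 5q_B - 2(q_Y) = 0.
Best responses: q_Y = (145 - 2q_B)/8, q_B = (89 - 2q_Y)/5.
Solving the pair: q_Y = 547/36, q_B = 211/18.
Price P = 169 - 2·(323/12) = 691/6.
Yarrow's profit: (691/6)·(547/36) - 24·(547/36) - 2(547/36)² = 923.4846.

923.48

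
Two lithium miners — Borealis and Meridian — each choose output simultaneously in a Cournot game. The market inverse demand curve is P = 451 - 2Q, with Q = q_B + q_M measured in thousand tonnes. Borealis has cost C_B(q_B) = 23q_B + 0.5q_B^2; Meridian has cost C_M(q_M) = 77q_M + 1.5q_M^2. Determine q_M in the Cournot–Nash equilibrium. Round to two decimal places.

32.71

Borealis's profit: π_B = (451 - 2Q)q_B - (23q_B + (1/2)q_B²). Setting ∂π_B/∂q_B = 0: 428 - 5q_B - 2(q_M) = 0.
Meridian's first-order condition: 374 - 7q_M - 2(q_B) = 0.
So q_B = (428 - 2q_M)/5 and q_M = (374 - 2q_B)/7.
Solving the pair: q_B = 72.5161, q_M = 1014/31.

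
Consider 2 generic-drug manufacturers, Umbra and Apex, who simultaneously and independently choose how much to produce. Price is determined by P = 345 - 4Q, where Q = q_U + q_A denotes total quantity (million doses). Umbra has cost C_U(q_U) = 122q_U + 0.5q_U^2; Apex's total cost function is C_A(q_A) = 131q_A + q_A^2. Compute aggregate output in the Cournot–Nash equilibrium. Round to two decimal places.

32.54

Umbra's profit: π_U = (345 - 4Q)q_U - (122q_U + (1/2)q_U²). Setting ∂π_U/∂q_U = 0: 223 - 9q_U - 4(q_A) = 0.
Apex's profit: π_A = (345 - 4Q)q_A - (131q_A + q_A²). Setting ∂π_A/∂q_A = 0: 214 - 10q_A - 4(q_U) = 0.
Rearranging gives the reaction functions q_U = (223 - 4q_A)/9 and q_A = (214 - 4q_U)/10.
Substituting one into the other gives q_U = 687/37 and q_A = 517/37.
Total output Q = 687/37 + 517/37 = 1204/37.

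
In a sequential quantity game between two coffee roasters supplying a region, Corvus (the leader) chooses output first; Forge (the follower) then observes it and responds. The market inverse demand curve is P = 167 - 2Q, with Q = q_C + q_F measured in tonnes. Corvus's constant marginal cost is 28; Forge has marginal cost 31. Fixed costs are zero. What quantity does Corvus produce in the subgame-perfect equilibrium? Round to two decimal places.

35.50

Solve by backward induction. Given q_C, the follower Forge maximises π_F = (167 - 2q_C - 2q_F)q_F - 31q_F.
∂π_F/∂q_F = 136 - 2q_C - 4q_F = 0 gives the reaction function q_F = (136 - 2q_C)/4.
Corvus substitutes q_F(q_C) into its own profit: π_C = q_C(167 - 2q_C - (136 - 2q_C)/2) - 28q_C = (99 - q_C)q_C - 28q_C.
Leader FOC: 71 - 2q_C = 0, so q_C = 71/2.
Then q_F = (136 - 2·(71/2))/4 = 65/4.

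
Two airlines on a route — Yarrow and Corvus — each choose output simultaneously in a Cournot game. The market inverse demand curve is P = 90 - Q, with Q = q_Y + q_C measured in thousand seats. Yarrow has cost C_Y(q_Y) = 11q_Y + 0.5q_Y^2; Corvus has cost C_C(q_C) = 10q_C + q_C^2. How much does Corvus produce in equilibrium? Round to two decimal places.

Yarrow's profit: π_Y = (90 - Q)q_Y - (11q_Y + (1/2)q_Y²). Setting ∂π_Y/∂q_Y = 0: 79 - 3q_Y - (q_C) = 0.
Corvus's profit: π_C = (90 - Q)q_C - (10q_C + q_C²). Setting ∂π_C/∂q_C = 0: 80 - 4q_C - (q_Y) = 0.
Best responses: q_Y = (79 - q_C)/3, q_C = (80 - q_Y)/4.
Substituting one into the other gives q_Y = 236/11 and q_C = 161/11.

14.64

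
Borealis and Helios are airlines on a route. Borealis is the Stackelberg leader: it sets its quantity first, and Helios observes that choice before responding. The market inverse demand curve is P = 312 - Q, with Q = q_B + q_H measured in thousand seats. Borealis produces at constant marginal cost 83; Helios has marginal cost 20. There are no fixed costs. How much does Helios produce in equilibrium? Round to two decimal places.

The follower Helios best-responds to any q_B: π_H = (312 - Q)q_H - 20q_H.
Follower FOC: 292 - q_B - 2q_H = 0, so q_H(q_B) = (292 - q_B)/2.
Borealis substitutes q_H(q_B) into its own profit: π_B = q_B(312 - q_B - (292 - q_B)/2) - 83q_B = (166 - (1/2)q_B)q_B - 83q_B.
Maximising: ∂π_B/∂q_B = 83 - q_B = 0, giving q_B = 83.
Then q_H = (292 - 83)/2 = 209/2.

104.50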